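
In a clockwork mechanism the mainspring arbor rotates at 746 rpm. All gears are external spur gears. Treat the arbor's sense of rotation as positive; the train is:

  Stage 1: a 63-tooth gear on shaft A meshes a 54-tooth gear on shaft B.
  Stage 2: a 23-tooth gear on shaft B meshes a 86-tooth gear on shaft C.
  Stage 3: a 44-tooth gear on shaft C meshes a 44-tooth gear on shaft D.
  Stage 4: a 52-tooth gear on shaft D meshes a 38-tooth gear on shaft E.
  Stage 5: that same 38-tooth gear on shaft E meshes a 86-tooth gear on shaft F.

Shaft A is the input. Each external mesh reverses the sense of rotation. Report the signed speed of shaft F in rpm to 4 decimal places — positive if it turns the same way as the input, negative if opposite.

-140.7408 rpm (opposite to input, |ω| = 140.7408 rpm)

Stage 1 [63T→54T]: ω = 746.0000×63/54 = 870.3333 rpm, dir flips to −; running = −870.3333
Stage 2 [23T→86T]: ω = 870.3333×23/86 = 232.7636 rpm, dir flips to +; running = +232.7636
Stage 3 [44T→44T]: ω = 232.7636×44/44 = 232.7636 rpm, dir flips to −; running = −232.7636
Stage 4 [52T→38T]: ω = 232.7636×52/38 = 318.5186 rpm, dir flips to +; running = +318.5186
Stage 5 [38T→86T]: ω = 318.5186×38/86 = 140.7408 rpm, dir flips to −; running = −140.7408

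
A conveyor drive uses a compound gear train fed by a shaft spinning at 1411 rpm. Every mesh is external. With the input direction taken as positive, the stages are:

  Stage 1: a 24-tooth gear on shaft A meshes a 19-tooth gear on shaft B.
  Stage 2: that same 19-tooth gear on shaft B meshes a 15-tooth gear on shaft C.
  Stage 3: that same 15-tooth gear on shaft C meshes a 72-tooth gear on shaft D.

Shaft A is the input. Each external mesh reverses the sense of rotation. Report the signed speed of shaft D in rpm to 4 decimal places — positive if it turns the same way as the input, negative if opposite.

Stage 1 [24T→19T]: ω = 1411.0000×24/19 = 1782.3158 rpm, dir flips to −; running = −1782.3158
Stage 2 [19T→15T]: ω = 1782.3158×19/15 = 2257.6000 rpm, dir flips to +; running = +2257.6000
Stage 3 [15T→72T]: ω = 2257.6000×15/72 = 470.3333 rpm, dir flips to −; running = −470.3333

-470.3333 rpm (opposite to input, |ω| = 470.3333 rpm)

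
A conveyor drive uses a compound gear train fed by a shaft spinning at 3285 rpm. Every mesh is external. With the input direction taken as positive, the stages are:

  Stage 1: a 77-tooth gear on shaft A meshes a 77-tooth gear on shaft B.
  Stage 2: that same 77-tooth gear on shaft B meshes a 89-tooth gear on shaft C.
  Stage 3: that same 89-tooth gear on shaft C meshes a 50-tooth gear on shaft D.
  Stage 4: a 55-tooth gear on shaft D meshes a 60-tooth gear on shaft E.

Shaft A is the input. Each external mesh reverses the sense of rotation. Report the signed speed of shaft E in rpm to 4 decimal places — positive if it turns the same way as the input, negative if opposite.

+4637.3250 rpm (same as input, |ω| = 4637.3250 rpm)

Stage 1 [77T→77T]: ω = 3285.0000×77/77 = 3285.0000 rpm, dir flips to −; running = −3285.0000
Stage 2 [77T→89T]: ω = 3285.0000×77/89 = 2842.0787 rpm, dir flips to +; running = +2842.0787
Stage 3 [89T→50T]: ω = 2842.0787×89/50 = 5058.9000 rpm, dir flips to −; running = −5058.9000
Stage 4 [55T→60T]: ω = 5058.9000×55/60 = 4637.3250 rpm, dir flips to +; running = +4637.3250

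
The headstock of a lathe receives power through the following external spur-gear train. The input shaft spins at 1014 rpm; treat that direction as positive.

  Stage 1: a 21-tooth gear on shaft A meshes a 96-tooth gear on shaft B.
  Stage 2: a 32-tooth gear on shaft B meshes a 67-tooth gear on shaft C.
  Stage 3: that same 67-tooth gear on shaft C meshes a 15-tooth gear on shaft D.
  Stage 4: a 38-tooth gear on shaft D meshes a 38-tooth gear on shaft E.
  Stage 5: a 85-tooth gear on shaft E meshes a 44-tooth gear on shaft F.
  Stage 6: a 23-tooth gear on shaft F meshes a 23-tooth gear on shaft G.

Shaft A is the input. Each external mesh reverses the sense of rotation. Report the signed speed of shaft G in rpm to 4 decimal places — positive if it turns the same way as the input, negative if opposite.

+914.1364 rpm (same as input, |ω| = 914.1364 rpm)

Stage 1 [21T→96T]: ω = 1014.0000×21/96 = 221.8125 rpm, dir flips to −; running = −221.8125
Stage 2 [32T→67T]: ω = 221.8125×32/67 = 105.9403 rpm, dir flips to +; running = +105.9403
Stage 3 [67T→15T]: ω = 105.9403×67/15 = 473.2000 rpm, dir flips to −; running = −473.2000
Stage 4 [38T→38T]: ω = 473.2000×38/38 = 473.2000 rpm, dir flips to +; running = +473.2000
Stage 5 [85T→44T]: ω = 473.2000×85/44 = 914.1364 rpm, dir flips to −; running = −914.1364
Stage 6 [23T→23T]: ω = 914.1364×23/23 = 914.1364 rpm, dir flips to +; running = +914.1364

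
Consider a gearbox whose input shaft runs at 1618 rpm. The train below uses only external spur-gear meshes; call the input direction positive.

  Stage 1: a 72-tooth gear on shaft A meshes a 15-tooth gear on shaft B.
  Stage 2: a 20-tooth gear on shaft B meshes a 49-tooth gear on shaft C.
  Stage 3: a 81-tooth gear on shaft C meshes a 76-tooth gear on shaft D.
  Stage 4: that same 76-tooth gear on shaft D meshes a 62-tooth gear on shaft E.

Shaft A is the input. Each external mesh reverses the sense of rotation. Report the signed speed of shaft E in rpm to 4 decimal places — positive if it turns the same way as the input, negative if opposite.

+4141.3983 rpm (same as input, |ω| = 4141.3983 rpm)

Stage 1 [72T→15T]: ω = 1618.0000×72/15 = 7766.4000 rpm, dir flips to −; running = −7766.4000
Stage 2 [20T→49T]: ω = 7766.4000×20/49 = 3169.9592 rpm, dir flips to +; running = +3169.9592
Stage 3 [81T→76T]: ω = 3169.9592×81/76 = 3378.5091 rpm, dir flips to −; running = −3378.5091
Stage 4 [76T→62T]: ω = 3378.5091×76/62 = 4141.3983 rpm, dir flips to +; running = +4141.3983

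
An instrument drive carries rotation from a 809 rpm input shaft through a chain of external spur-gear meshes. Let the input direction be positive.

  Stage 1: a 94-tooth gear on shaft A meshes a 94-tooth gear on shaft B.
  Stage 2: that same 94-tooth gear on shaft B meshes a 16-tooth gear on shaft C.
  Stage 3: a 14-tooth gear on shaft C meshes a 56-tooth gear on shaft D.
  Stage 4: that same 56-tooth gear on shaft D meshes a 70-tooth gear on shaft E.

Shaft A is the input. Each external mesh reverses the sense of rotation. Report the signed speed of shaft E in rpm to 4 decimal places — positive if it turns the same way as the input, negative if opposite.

Stage 1 [94T→94T]: ω = 809.0000×94/94 = 809.0000 rpm, dir flips to −; running = −809.0000
Stage 2 [94T→16T]: ω = 809.0000×94/16 = 4752.8750 rpm, dir flips to +; running = +4752.8750
Stage 3 [14T→56T]: ω = 4752.8750×14/56 = 1188.2188 rpm, dir flips to −; running = −1188.2188
Stage 4 [56T→70T]: ω = 1188.2188×56/70 = 950.5750 rpm, dir flips to +; running = +950.5750

+950.5750 rpm (same as input, |ω| = 950.5750 rpm)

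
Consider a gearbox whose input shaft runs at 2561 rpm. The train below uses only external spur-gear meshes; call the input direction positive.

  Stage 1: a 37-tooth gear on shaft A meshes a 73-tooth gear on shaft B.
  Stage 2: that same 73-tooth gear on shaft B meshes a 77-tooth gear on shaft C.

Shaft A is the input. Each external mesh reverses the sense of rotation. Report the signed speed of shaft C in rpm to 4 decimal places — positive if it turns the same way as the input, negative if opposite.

+1230.6104 rpm (same as input, |ω| = 1230.6104 rpm)

Stage 1 [37T→73T]: ω = 2561.0000×37/73 = 1298.0411 rpm, dir flips to −; running = −1298.0411
Stage 2 [73T→77T]: ω = 1298.0411×73/77 = 1230.6104 rpm, dir flips to +; running = +1230.6104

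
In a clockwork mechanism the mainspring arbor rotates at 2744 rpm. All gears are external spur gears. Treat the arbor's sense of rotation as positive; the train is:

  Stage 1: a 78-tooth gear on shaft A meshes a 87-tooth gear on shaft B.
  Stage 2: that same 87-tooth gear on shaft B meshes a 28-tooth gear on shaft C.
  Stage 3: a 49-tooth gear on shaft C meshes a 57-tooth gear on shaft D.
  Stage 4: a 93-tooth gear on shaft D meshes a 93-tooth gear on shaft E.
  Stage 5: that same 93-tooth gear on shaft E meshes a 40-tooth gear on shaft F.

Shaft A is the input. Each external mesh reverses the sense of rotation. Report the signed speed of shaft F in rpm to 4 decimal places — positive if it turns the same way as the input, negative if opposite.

Stage 1 [78T→87T]: ω = 2744.0000×78/87 = 2460.1379 rpm, dir flips to −; running = −2460.1379
Stage 2 [87T→28T]: ω = 2460.1379×87/28 = 7644.0000 rpm, dir flips to +; running = +7644.0000
Stage 3 [49T→57T]: ω = 7644.0000×49/57 = 6571.1579 rpm, dir flips to −; running = −6571.1579
Stage 4 [93T→93T]: ω = 6571.1579×93/93 = 6571.1579 rpm, dir flips to +; running = +6571.1579
Stage 5 [93T→40T]: ω = 6571.1579×93/40 = 15277.9421 rpm, dir flips to −; running = −15277.9421

-15277.9421 rpm (opposite to input, |ω| = 15277.9421 rpm)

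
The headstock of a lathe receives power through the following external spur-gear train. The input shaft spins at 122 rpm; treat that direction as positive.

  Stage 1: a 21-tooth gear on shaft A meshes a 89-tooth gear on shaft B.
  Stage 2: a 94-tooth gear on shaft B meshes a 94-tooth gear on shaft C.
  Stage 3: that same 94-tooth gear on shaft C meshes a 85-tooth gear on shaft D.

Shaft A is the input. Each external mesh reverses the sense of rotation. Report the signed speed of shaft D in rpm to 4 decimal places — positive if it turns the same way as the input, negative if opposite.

-31.8345 rpm (opposite to input, |ω| = 31.8345 rpm)

Stage 1 [21T→89T]: ω = 122.0000×21/89 = 28.7865 rpm, dir flips to −; running = −28.7865
Stage 2 [94T→94T]: ω = 28.7865×94/94 = 28.7865 rpm, dir flips to +; running = +28.7865
Stage 3 [94T→85T]: ω = 28.7865×94/85 = 31.8345 rpm, dir flips to −; running = −31.8345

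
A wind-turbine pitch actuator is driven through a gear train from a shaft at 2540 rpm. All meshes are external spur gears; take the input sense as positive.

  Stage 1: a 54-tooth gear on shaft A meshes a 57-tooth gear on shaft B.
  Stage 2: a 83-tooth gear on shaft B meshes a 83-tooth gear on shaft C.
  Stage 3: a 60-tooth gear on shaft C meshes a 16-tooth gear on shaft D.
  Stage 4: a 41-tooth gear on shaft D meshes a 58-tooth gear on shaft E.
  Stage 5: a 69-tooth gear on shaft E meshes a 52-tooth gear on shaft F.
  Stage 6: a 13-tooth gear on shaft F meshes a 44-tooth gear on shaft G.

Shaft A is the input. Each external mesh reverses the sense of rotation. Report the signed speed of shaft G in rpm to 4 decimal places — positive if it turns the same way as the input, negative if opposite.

+2500.7840 rpm (same as input, |ω| = 2500.7840 rpm)

Stage 1 [54T→57T]: ω = 2540.0000×54/57 = 2406.3158 rpm, dir flips to −; running = −2406.3158
Stage 2 [83T→83T]: ω = 2406.3158×83/83 = 2406.3158 rpm, dir flips to +; running = +2406.3158
Stage 3 [60T→16T]: ω = 2406.3158×60/16 = 9023.6842 rpm, dir flips to −; running = −9023.6842
Stage 4 [41T→58T]: ω = 9023.6842×41/58 = 6378.8113 rpm, dir flips to +; running = +6378.8113
Stage 5 [69T→52T]: ω = 6378.8113×69/52 = 8464.1919 rpm, dir flips to −; running = −8464.1919
Stage 6 [13T→44T]: ω = 8464.1919×13/44 = 2500.7840 rpm, dir flips to +; running = +2500.7840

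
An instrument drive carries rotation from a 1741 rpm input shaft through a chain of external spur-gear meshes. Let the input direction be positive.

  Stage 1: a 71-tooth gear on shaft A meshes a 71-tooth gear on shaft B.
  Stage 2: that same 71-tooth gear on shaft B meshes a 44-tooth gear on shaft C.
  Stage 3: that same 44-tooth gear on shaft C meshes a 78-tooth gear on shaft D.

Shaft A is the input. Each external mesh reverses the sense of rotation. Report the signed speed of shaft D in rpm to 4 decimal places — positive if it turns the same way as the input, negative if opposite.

-1584.7564 rpm (opposite to input, |ω| = 1584.7564 rpm)

Stage 1 [71T→71T]: ω = 1741.0000×71/71 = 1741.0000 rpm, dir flips to −; running = −1741.0000
Stage 2 [71T→44T]: ω = 1741.0000×71/44 = 2809.3409 rpm, dir flips to +; running = +2809.3409
Stage 3 [44T→78T]: ω = 2809.3409×44/78 = 1584.7564 rpm, dir flips to −; running = −1584.7564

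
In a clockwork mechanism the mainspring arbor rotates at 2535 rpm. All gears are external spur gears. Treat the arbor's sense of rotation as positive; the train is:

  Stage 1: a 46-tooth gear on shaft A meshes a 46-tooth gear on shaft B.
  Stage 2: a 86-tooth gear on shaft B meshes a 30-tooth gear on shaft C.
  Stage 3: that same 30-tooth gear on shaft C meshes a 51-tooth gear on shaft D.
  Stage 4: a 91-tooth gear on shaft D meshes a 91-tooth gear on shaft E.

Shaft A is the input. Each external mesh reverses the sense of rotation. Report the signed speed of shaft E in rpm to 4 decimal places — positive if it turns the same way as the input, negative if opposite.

Stage 1 [46T→46T]: ω = 2535.0000×46/46 = 2535.0000 rpm, dir flips to −; running = −2535.0000
Stage 2 [86T→30T]: ω = 2535.0000×86/30 = 7267.0000 rpm, dir flips to +; running = +7267.0000
Stage 3 [30T→51T]: ω = 7267.0000×30/51 = 4274.7059 rpm, dir flips to −; running = −4274.7059
Stage 4 [91T→91T]: ω = 4274.7059×91/91 = 4274.7059 rpm, dir flips to +; running = +4274.7059

+4274.7059 rpm (same as input, |ω| = 4274.7059 rpm)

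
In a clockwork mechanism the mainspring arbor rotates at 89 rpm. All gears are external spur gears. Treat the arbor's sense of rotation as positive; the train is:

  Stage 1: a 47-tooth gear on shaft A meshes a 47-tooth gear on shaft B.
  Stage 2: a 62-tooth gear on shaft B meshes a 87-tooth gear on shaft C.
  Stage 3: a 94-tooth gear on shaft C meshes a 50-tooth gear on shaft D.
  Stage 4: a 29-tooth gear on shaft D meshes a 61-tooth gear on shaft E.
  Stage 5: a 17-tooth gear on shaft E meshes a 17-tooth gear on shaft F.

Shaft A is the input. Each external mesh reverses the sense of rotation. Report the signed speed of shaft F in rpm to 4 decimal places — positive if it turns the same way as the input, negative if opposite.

Stage 1 [47T→47T]: ω = 89.0000×47/47 = 89.0000 rpm, dir flips to −; running = −89.0000
Stage 2 [62T→87T]: ω = 89.0000×62/87 = 63.4253 rpm, dir flips to +; running = +63.4253
Stage 3 [94T→50T]: ω = 63.4253×94/50 = 119.2395 rpm, dir flips to −; running = −119.2395
Stage 4 [29T→61T]: ω = 119.2395×29/61 = 56.6877 rpm, dir flips to +; running = +56.6877
Stage 5 [17T→17T]: ω = 56.6877×17/17 = 56.6877 rpm, dir flips to −; running = −56.6877

-56.6877 rpm (opposite to input, |ω| = 56.6877 rpm)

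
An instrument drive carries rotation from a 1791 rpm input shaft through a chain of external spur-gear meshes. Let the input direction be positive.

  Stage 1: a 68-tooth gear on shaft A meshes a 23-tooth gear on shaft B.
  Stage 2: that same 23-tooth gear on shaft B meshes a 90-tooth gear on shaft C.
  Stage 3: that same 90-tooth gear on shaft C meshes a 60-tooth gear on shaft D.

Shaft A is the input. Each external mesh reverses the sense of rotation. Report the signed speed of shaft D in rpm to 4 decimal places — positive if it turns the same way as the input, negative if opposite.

-2029.8000 rpm (opposite to input, |ω| = 2029.8000 rpm)

Stage 1 [68T→23T]: ω = 1791.0000×68/23 = 5295.1304 rpm, dir flips to −; running = −5295.1304
Stage 2 [23T→90T]: ω = 5295.1304×23/90 = 1353.2000 rpm, dir flips to +; running = +1353.2000
Stage 3 [90T→60T]: ω = 1353.2000×90/60 = 2029.8000 rpm, dir flips to −; running = −2029.8000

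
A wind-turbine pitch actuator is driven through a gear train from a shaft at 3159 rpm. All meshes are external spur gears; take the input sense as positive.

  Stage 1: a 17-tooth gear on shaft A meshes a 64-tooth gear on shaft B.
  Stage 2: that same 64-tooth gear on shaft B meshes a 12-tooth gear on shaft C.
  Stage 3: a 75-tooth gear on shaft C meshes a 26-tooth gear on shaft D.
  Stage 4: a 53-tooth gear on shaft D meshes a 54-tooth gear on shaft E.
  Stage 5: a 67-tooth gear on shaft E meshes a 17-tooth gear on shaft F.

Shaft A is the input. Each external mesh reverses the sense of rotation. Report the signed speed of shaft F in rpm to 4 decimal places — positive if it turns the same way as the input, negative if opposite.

Stage 1 [17T→64T]: ω = 3159.0000×17/64 = 839.1094 rpm, dir flips to −; running = −839.1094
Stage 2 [64T→12T]: ω = 839.1094×64/12 = 4475.2500 rpm, dir flips to +; running = +4475.2500
Stage 3 [75T→26T]: ω = 4475.2500×75/26 = 12909.3750 rpm, dir flips to −; running = −12909.3750
Stage 4 [53T→54T]: ω = 12909.3750×53/54 = 12670.3125 rpm, dir flips to +; running = +12670.3125
Stage 5 [67T→17T]: ω = 12670.3125×67/17 = 49935.9375 rpm, dir flips to −; running = −49935.9375

-49935.9375 rpm (opposite to input, |ω| = 49935.9375 rpm)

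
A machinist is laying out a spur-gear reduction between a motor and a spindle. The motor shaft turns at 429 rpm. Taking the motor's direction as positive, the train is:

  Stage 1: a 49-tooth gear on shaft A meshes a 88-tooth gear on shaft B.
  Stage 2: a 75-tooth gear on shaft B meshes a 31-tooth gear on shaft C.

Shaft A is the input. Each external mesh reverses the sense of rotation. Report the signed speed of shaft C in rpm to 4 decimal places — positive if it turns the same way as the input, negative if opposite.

+577.9234 rpm (same as input, |ω| = 577.9234 rpm)

Stage 1 [49T→88T]: ω = 429.0000×49/88 = 238.8750 rpm, dir flips to −; running = −238.8750
Stage 2 [75T→31T]: ω = 238.8750×75/31 = 577.9234 rpm, dir flips to +; running = +577.9234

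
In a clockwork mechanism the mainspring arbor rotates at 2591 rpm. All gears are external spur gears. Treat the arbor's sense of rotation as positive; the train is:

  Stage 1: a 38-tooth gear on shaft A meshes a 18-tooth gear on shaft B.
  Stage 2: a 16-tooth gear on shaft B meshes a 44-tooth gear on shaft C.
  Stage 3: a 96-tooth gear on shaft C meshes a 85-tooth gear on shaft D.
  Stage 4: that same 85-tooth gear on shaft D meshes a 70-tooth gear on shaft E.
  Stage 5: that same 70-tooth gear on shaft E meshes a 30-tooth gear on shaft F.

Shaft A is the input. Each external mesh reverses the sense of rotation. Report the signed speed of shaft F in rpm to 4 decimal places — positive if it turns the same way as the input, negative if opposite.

Stage 1 [38T→18T]: ω = 2591.0000×38/18 = 5469.8889 rpm, dir flips to −; running = −5469.8889
Stage 2 [16T→44T]: ω = 5469.8889×16/44 = 1989.0505 rpm, dir flips to +; running = +1989.0505
Stage 3 [96T→85T]: ω = 1989.0505×96/85 = 2246.4570 rpm, dir flips to −; running = −2246.4570
Stage 4 [85T→70T]: ω = 2246.4570×85/70 = 2727.8407 rpm, dir flips to +; running = +2727.8407
Stage 5 [70T→30T]: ω = 2727.8407×70/30 = 6364.9616 rpm, dir flips to −; running = −6364.9616

-6364.9616 rpm (opposite to input, |ω| = 6364.9616 rpm)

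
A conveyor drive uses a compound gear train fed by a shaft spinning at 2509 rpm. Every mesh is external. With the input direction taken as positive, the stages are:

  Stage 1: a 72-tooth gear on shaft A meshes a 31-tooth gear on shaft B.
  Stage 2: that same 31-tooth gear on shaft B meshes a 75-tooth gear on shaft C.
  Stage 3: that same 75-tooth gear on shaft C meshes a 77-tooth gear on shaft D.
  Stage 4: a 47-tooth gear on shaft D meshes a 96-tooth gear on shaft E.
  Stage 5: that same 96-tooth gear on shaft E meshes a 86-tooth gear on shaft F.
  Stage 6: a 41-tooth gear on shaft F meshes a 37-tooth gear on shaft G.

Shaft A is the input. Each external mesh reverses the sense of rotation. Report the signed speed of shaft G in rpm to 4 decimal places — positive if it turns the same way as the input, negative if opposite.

+1420.7706 rpm (same as input, |ω| = 1420.7706 rpm)

Stage 1 [72T→31T]: ω = 2509.0000×72/31 = 5827.3548 rpm, dir flips to −; running = −5827.3548
Stage 2 [31T→75T]: ω = 5827.3548×31/75 = 2408.6400 rpm, dir flips to +; running = +2408.6400
Stage 3 [75T→77T]: ω = 2408.6400×75/77 = 2346.0779 rpm, dir flips to −; running = −2346.0779
Stage 4 [47T→96T]: ω = 2346.0779×47/96 = 1148.6006 rpm, dir flips to +; running = +1148.6006
Stage 5 [96T→86T]: ω = 1148.6006×96/86 = 1282.1589 rpm, dir flips to −; running = −1282.1589
Stage 6 [41T→37T]: ω = 1282.1589×41/37 = 1420.7706 rpm, dir flips to +; running = +1420.7706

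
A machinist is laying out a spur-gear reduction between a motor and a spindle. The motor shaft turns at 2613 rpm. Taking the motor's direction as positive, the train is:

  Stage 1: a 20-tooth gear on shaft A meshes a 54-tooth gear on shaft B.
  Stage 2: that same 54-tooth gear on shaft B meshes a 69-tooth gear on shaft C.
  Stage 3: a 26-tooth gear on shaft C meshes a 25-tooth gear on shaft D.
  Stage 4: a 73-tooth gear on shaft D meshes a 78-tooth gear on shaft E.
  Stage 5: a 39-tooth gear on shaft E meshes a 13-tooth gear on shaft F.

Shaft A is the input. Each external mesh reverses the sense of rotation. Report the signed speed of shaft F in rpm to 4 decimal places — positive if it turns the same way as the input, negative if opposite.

Stage 1 [20T→54T]: ω = 2613.0000×20/54 = 967.7778 rpm, dir flips to −; running = −967.7778
Stage 2 [54T→69T]: ω = 967.7778×54/69 = 757.3913 rpm, dir flips to +; running = +757.3913
Stage 3 [26T→25T]: ω = 757.3913×26/25 = 787.6870 rpm, dir flips to −; running = −787.6870
Stage 4 [73T→78T]: ω = 787.6870×73/78 = 737.1942 rpm, dir flips to +; running = +737.1942
Stage 5 [39T→13T]: ω = 737.1942×39/13 = 2211.5826 rpm, dir flips to −; running = −2211.5826

-2211.5826 rpm (opposite to input, |ω| = 2211.5826 rpm)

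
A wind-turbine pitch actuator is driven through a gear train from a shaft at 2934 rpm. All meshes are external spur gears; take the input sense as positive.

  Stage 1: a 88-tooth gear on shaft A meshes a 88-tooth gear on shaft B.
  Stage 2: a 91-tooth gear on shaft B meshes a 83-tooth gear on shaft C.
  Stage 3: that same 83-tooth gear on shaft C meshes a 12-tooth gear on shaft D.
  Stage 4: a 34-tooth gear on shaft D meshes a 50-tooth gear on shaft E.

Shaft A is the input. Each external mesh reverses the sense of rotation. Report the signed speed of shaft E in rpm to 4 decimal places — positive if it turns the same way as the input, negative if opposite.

+15129.6600 rpm (same as input, |ω| = 15129.6600 rpm)

Stage 1 [88T→88T]: ω = 2934.0000×88/88 = 2934.0000 rpm, dir flips to −; running = −2934.0000
Stage 2 [91T→83T]: ω = 2934.0000×91/83 = 3216.7952 rpm, dir flips to +; running = +3216.7952
Stage 3 [83T→12T]: ω = 3216.7952×83/12 = 22249.5000 rpm, dir flips to −; running = −22249.5000
Stage 4 [34T→50T]: ω = 22249.5000×34/50 = 15129.6600 rpm, dir flips to +; running = +15129.6600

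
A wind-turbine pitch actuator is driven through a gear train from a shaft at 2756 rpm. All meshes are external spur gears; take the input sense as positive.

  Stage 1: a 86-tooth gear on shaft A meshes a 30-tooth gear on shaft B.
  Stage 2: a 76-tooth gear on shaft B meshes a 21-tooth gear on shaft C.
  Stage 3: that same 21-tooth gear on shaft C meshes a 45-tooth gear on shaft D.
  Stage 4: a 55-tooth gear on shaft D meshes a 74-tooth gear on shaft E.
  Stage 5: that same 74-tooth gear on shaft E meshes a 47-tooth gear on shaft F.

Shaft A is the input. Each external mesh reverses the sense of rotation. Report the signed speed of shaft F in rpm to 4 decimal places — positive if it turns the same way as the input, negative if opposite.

Stage 1 [86T→30T]: ω = 2756.0000×86/30 = 7900.5333 rpm, dir flips to −; running = −7900.5333
Stage 2 [76T→21T]: ω = 7900.5333×76/21 = 28592.4063 rpm, dir flips to +; running = +28592.4063
Stage 3 [21T→45T]: ω = 28592.4063×21/45 = 13343.1230 rpm, dir flips to −; running = −13343.1230
Stage 4 [55T→74T]: ω = 13343.1230×55/74 = 9917.1860 rpm, dir flips to +; running = +9917.1860
Stage 5 [74T→47T]: ω = 9917.1860×74/47 = 15614.2928 rpm, dir flips to −; running = −15614.2928

-15614.2928 rpm (opposite to input, |ω| = 15614.2928 rpm)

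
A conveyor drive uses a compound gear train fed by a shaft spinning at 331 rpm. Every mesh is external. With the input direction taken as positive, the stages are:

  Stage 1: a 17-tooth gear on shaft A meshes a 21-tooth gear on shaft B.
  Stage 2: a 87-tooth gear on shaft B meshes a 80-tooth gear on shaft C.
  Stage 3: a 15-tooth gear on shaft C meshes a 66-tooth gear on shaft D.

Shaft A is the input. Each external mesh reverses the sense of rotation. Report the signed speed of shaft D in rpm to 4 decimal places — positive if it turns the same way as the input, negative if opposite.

-66.2269 rpm (opposite to input, |ω| = 66.2269 rpm)

Stage 1 [17T→21T]: ω = 331.0000×17/21 = 267.9524 rpm, dir flips to −; running = −267.9524
Stage 2 [87T→80T]: ω = 267.9524×87/80 = 291.3982 rpm, dir flips to +; running = +291.3982
Stage 3 [15T→66T]: ω = 291.3982×15/66 = 66.2269 rpm, dir flips to −; running = −66.2269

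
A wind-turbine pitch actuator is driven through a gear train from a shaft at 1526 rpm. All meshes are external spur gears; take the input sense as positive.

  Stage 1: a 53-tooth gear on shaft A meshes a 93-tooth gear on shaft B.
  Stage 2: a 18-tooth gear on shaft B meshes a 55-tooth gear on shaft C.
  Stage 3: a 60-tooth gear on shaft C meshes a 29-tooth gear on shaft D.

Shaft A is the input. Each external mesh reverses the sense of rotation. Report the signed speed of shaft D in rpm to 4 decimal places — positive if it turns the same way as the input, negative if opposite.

Stage 1 [53T→93T]: ω = 1526.0000×53/93 = 869.6559 rpm, dir flips to −; running = −869.6559
Stage 2 [18T→55T]: ω = 869.6559×18/55 = 284.6147 rpm, dir flips to +; running = +284.6147
Stage 3 [60T→29T]: ω = 284.6147×60/29 = 588.8579 rpm, dir flips to −; running = −588.8579

-588.8579 rpm (opposite to input, |ω| = 588.8579 rpm)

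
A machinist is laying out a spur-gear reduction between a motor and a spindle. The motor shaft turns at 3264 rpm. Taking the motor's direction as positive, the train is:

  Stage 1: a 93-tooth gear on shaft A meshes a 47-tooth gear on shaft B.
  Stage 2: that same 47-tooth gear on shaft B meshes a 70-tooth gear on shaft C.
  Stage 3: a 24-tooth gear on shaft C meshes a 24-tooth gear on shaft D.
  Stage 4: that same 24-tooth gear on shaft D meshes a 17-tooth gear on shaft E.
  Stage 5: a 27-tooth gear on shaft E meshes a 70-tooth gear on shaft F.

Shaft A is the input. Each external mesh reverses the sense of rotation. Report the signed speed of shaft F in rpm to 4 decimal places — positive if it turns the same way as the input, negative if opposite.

Stage 1 [93T→47T]: ω = 3264.0000×93/47 = 6458.5532 rpm, dir flips to −; running = −6458.5532
Stage 2 [47T→70T]: ω = 6458.5532×47/70 = 4336.4571 rpm, dir flips to +; running = +4336.4571
Stage 3 [24T→24T]: ω = 4336.4571×24/24 = 4336.4571 rpm, dir flips to −; running = −4336.4571
Stage 4 [24T→17T]: ω = 4336.4571×24/17 = 6122.0571 rpm, dir flips to +; running = +6122.0571
Stage 5 [27T→70T]: ω = 6122.0571×27/70 = 2361.3649 rpm, dir flips to −; running = −2361.3649

-2361.3649 rpm (opposite to input, |ω| = 2361.3649 rpm)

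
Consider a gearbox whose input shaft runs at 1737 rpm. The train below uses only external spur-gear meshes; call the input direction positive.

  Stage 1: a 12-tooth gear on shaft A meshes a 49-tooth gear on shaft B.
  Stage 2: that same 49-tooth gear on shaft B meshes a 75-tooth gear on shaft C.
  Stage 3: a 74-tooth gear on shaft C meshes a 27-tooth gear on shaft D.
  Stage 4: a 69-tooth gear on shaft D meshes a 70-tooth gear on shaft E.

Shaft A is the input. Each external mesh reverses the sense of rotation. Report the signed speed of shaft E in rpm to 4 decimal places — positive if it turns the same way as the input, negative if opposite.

+750.8251 rpm (same as input, |ω| = 750.8251 rpm)

Stage 1 [12T→49T]: ω = 1737.0000×12/49 = 425.3878 rpm, dir flips to −; running = −425.3878
Stage 2 [49T→75T]: ω = 425.3878×49/75 = 277.9200 rpm, dir flips to +; running = +277.9200
Stage 3 [74T→27T]: ω = 277.9200×74/27 = 761.7067 rpm, dir flips to −; running = −761.7067
Stage 4 [69T→70T]: ω = 761.7067×69/70 = 750.8251 rpm, dir flips to +; running = +750.8251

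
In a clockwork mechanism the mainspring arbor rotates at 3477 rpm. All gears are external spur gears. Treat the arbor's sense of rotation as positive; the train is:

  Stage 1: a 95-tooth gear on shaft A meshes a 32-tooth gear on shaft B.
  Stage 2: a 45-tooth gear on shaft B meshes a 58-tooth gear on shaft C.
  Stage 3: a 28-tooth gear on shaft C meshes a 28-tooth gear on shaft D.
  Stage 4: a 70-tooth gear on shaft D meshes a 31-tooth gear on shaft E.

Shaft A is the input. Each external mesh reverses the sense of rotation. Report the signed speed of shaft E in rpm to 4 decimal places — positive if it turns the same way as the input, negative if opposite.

Stage 1 [95T→32T]: ω = 3477.0000×95/32 = 10322.3438 rpm, dir flips to −; running = −10322.3438
Stage 2 [45T→58T]: ω = 10322.3438×45/58 = 8008.7150 rpm, dir flips to +; running = +8008.7150
Stage 3 [28T→28T]: ω = 8008.7150×28/28 = 8008.7150 rpm, dir flips to −; running = −8008.7150
Stage 4 [70T→31T]: ω = 8008.7150×70/31 = 18084.1951 rpm, dir flips to +; running = +18084.1951

+18084.1951 rpm (same as input, |ω| = 18084.1951 rpm)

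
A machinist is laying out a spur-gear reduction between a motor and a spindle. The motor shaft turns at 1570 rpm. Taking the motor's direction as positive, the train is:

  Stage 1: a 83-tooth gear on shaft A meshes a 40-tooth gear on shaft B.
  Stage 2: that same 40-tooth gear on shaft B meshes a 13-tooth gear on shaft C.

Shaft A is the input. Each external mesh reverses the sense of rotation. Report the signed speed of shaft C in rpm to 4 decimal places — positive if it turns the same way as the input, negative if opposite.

+10023.8462 rpm (same as input, |ω| = 10023.8462 rpm)

Stage 1 [83T→40T]: ω = 1570.0000×83/40 = 3257.7500 rpm, dir flips to −; running = −3257.7500
Stage 2 [40T→13T]: ω = 3257.7500×40/13 = 10023.8462 rpm, dir flips to +; running = +10023.8462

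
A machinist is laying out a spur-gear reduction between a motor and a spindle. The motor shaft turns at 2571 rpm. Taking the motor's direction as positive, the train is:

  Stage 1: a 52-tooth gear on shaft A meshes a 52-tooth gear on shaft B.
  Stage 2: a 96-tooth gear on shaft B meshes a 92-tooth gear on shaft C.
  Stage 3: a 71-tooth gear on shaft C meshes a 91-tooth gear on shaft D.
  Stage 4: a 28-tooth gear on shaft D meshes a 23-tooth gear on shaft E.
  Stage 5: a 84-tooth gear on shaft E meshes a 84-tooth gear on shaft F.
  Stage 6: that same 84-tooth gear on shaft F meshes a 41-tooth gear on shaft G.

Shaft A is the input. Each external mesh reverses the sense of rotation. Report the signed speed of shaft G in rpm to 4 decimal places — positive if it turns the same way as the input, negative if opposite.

Stage 1 [52T→52T]: ω = 2571.0000×52/52 = 2571.0000 rpm, dir flips to −; running = −2571.0000
Stage 2 [96T→92T]: ω = 2571.0000×96/92 = 2682.7826 rpm, dir flips to +; running = +2682.7826
Stage 3 [71T→91T]: ω = 2682.7826×71/91 = 2093.1601 rpm, dir flips to −; running = −2093.1601
Stage 4 [28T→23T]: ω = 2093.1601×28/23 = 2548.1949 rpm, dir flips to +; running = +2548.1949
Stage 5 [84T→84T]: ω = 2548.1949×84/84 = 2548.1949 rpm, dir flips to −; running = −2548.1949
Stage 6 [84T→41T]: ω = 2548.1949×84/41 = 5220.6919 rpm, dir flips to +; running = +5220.6919

+5220.6919 rpm (same as input, |ω| = 5220.6919 rpm)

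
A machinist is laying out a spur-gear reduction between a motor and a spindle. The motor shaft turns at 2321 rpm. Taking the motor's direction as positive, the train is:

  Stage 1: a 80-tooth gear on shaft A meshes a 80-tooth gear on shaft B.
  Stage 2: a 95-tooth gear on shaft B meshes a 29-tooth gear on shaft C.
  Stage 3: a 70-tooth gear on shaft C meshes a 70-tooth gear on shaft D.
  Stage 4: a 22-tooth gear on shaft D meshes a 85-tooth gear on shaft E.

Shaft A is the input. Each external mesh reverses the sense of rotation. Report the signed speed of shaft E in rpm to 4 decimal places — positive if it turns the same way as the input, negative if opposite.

+1967.9067 rpm (same as input, |ω| = 1967.9067 rpm)

Stage 1 [80T→80T]: ω = 2321.0000×80/80 = 2321.0000 rpm, dir flips to −; running = −2321.0000
Stage 2 [95T→29T]: ω = 2321.0000×95/29 = 7603.2759 rpm, dir flips to +; running = +7603.2759
Stage 3 [70T→70T]: ω = 7603.2759×70/70 = 7603.2759 rpm, dir flips to −; running = −7603.2759
Stage 4 [22T→85T]: ω = 7603.2759×22/85 = 1967.9067 rpm, dir flips to +; running = +1967.9067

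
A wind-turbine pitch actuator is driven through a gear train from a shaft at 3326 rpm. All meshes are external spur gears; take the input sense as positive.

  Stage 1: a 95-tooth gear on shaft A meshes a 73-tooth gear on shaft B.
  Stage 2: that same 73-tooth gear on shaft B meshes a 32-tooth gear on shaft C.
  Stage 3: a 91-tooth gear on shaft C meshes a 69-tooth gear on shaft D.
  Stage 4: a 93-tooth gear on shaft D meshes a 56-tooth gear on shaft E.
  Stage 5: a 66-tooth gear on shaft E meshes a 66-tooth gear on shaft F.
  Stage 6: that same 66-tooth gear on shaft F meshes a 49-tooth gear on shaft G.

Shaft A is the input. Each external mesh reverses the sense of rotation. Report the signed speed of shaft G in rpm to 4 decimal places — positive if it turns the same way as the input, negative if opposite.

+29129.3605 rpm (same as input, |ω| = 29129.3605 rpm)

Stage 1 [95T→73T]: ω = 3326.0000×95/73 = 4328.3562 rpm, dir flips to −; running = −4328.3562
Stage 2 [73T→32T]: ω = 4328.3562×73/32 = 9874.0625 rpm, dir flips to +; running = +9874.0625
Stage 3 [91T→69T]: ω = 9874.0625×91/69 = 13022.3143 rpm, dir flips to −; running = −13022.3143
Stage 4 [93T→56T]: ω = 13022.3143×93/56 = 21626.3434 rpm, dir flips to +; running = +21626.3434
Stage 5 [66T→66T]: ω = 21626.3434×66/66 = 21626.3434 rpm, dir flips to −; running = −21626.3434
Stage 6 [66T→49T]: ω = 21626.3434×66/49 = 29129.3605 rpm, dir flips to +; running = +29129.3605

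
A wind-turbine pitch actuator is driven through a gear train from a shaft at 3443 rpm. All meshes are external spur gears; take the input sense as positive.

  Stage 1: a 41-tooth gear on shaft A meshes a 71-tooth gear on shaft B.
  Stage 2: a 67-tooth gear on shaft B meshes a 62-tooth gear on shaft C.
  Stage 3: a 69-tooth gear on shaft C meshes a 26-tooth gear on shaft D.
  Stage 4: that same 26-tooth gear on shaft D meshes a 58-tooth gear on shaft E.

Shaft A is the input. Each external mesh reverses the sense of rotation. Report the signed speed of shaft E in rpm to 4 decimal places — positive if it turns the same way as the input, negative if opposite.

Stage 1 [41T→71T]: ω = 3443.0000×41/71 = 1988.2113 rpm, dir flips to −; running = −1988.2113
Stage 2 [67T→62T]: ω = 1988.2113×67/62 = 2148.5509 rpm, dir flips to +; running = +2148.5509
Stage 3 [69T→26T]: ω = 2148.5509×69/26 = 5701.9235 rpm, dir flips to −; running = −5701.9235
Stage 4 [26T→58T]: ω = 5701.9235×26/58 = 2556.0347 rpm, dir flips to +; running = +2556.0347

+2556.0347 rpm (same as input, |ω| = 2556.0347 rpm)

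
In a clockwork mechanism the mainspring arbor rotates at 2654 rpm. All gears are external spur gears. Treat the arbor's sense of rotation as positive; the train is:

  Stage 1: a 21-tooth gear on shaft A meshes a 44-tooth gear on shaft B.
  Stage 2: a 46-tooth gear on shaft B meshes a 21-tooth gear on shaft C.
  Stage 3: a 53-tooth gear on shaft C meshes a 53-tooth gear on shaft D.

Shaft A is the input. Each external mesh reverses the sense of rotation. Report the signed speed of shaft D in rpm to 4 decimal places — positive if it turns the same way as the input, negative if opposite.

Stage 1 [21T→44T]: ω = 2654.0000×21/44 = 1266.6818 rpm, dir flips to −; running = −1266.6818
Stage 2 [46T→21T]: ω = 1266.6818×46/21 = 2774.6364 rpm, dir flips to +; running = +2774.6364
Stage 3 [53T→53T]: ω = 2774.6364×53/53 = 2774.6364 rpm, dir flips to −; running = −2774.6364

-2774.6364 rpm (opposite to input, |ω| = 2774.6364 rpm)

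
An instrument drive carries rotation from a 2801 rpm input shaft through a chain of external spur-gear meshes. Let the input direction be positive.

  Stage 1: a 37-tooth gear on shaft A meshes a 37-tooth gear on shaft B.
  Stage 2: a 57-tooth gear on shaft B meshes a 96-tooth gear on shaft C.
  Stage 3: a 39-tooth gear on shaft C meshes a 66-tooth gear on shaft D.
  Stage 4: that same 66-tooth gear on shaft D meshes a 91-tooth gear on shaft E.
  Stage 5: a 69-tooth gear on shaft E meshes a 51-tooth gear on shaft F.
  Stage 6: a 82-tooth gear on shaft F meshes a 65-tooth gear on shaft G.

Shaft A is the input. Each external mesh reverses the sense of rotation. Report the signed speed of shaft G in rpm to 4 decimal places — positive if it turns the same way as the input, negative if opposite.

Stage 1 [37T→37T]: ω = 2801.0000×37/37 = 2801.0000 rpm, dir flips to −; running = −2801.0000
Stage 2 [57T→96T]: ω = 2801.0000×57/96 = 1663.0938 rpm, dir flips to +; running = +1663.0938
Stage 3 [39T→66T]: ω = 1663.0938×39/66 = 982.7372 rpm, dir flips to −; running = −982.7372
Stage 4 [66T→91T]: ω = 982.7372×66/91 = 712.7545 rpm, dir flips to +; running = +712.7545
Stage 5 [69T→51T]: ω = 712.7545×69/51 = 964.3149 rpm, dir flips to −; running = −964.3149
Stage 6 [82T→65T]: ω = 964.3149×82/65 = 1216.5203 rpm, dir flips to +; running = +1216.5203

+1216.5203 rpm (same as input, |ω| = 1216.5203 rpm)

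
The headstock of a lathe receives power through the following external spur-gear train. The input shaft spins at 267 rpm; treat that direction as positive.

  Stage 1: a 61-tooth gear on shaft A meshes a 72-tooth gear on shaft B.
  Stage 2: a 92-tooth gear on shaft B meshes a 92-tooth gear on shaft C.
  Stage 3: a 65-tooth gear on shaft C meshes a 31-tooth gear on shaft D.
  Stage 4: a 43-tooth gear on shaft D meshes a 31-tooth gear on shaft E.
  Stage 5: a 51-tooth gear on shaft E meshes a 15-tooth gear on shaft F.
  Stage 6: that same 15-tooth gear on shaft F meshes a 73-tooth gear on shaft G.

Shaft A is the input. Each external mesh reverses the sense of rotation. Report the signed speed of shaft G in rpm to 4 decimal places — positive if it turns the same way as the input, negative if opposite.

+459.6363 rpm (same as input, |ω| = 459.6363 rpm)

Stage 1 [61T→72T]: ω = 267.0000×61/72 = 226.2083 rpm, dir flips to −; running = −226.2083
Stage 2 [92T→92T]: ω = 226.2083×92/92 = 226.2083 rpm, dir flips to +; running = +226.2083
Stage 3 [65T→31T]: ω = 226.2083×65/31 = 474.3078 rpm, dir flips to −; running = −474.3078
Stage 4 [43T→31T]: ω = 474.3078×43/31 = 657.9108 rpm, dir flips to +; running = +657.9108
Stage 5 [51T→15T]: ω = 657.9108×51/15 = 2236.8968 rpm, dir flips to −; running = −2236.8968
Stage 6 [15T→73T]: ω = 2236.8968×15/73 = 459.6363 rpm, dir flips to +; running = +459.6363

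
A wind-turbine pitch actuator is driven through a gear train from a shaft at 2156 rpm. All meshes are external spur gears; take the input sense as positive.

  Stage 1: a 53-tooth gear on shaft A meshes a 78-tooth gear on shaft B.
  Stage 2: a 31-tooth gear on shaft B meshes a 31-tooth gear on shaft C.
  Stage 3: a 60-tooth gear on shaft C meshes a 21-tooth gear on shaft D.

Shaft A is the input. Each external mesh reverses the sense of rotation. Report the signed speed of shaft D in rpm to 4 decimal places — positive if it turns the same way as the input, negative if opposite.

Stage 1 [53T→78T]: ω = 2156.0000×53/78 = 1464.9744 rpm, dir flips to −; running = −1464.9744
Stage 2 [31T→31T]: ω = 1464.9744×31/31 = 1464.9744 rpm, dir flips to +; running = +1464.9744
Stage 3 [60T→21T]: ω = 1464.9744×60/21 = 4185.6410 rpm, dir flips to −; running = −4185.6410

-4185.6410 rpm (opposite to input, |ω| = 4185.6410 rpm)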